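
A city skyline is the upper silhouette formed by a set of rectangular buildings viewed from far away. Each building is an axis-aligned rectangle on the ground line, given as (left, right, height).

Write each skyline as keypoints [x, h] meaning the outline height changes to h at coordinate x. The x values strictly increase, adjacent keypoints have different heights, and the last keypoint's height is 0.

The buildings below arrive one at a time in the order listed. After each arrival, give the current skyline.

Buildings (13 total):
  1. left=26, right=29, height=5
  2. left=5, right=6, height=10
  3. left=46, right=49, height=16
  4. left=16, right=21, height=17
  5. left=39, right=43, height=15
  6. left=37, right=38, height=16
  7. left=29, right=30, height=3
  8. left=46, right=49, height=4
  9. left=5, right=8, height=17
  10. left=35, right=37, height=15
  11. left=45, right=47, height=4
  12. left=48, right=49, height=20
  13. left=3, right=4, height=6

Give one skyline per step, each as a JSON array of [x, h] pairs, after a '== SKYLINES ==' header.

== SKYLINES ==
[[26,5],[29,0]]
[[5,10],[6,0],[26,5],[29,0]]
[[5,10],[6,0],[26,5],[29,0],[46,16],[49,0]]
[[5,10],[6,0],[16,17],[21,0],[26,5],[29,0],[46,16],[49,0]]
[[5,10],[6,0],[16,17],[21,0],[26,5],[29,0],[39,15],[43,0],[46,16],[49,0]]
[[5,10],[6,0],[16,17],[21,0],[26,5],[29,0],[37,16],[38,0],[39,15],[43,0],[46,16],[49,0]]
[[5,10],[6,0],[16,17],[21,0],[26,5],[29,3],[30,0],[37,16],[38,0],[39,15],[43,0],[46,16],[49,0]]
[[5,10],[6,0],[16,17],[21,0],[26,5],[29,3],[30,0],[37,16],[38,0],[39,15],[43,0],[46,16],[49,0]]
[[5,17],[8,0],[16,17],[21,0],[26,5],[29,3],[30,0],[37,16],[38,0],[39,15],[43,0],[46,16],[49,0]]
[[5,17],[8,0],[16,17],[21,0],[26,5],[29,3],[30,0],[35,15],[37,16],[38,0],[39,15],[43,0],[46,16],[49,0]]
[[5,17],[8,0],[16,17],[21,0],[26,5],[29,3],[30,0],[35,15],[37,16],[38,0],[39,15],[43,0],[45,4],[46,16],[49,0]]
[[5,17],[8,0],[16,17],[21,0],[26,5],[29,3],[30,0],[35,15],[37,16],[38,0],[39,15],[43,0],[45,4],[46,16],[48,20],[49,0]]
[[3,6],[4,0],[5,17],[8,0],[16,17],[21,0],[26,5],[29,3],[30,0],[35,15],[37,16],[38,0],[39,15],[43,0],[45,4],[46,16],[48,20],[49,0]]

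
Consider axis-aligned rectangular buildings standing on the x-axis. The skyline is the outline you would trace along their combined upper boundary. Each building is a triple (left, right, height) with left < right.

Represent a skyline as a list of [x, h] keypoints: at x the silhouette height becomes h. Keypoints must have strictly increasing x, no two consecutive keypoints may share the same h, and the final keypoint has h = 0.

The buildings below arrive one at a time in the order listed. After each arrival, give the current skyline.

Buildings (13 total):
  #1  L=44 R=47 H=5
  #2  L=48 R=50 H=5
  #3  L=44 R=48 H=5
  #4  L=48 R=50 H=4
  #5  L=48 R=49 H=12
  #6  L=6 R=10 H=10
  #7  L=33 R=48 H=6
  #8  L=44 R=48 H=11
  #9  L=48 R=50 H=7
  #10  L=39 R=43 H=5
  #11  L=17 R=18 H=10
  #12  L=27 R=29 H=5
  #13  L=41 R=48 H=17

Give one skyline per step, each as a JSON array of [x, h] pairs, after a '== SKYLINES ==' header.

== SKYLINES ==
[[44,5],[47,0]]
[[44,5],[47,0],[48,5],[50,0]]
[[44,5],[50,0]]
[[44,5],[50,0]]
[[44,5],[48,12],[49,5],[50,0]]
[[6,10],[10,0],[44,5],[48,12],[49,5],[50,0]]
[[6,10],[10,0],[33,6],[48,12],[49,5],[50,0]]
[[6,10],[10,0],[33,6],[44,11],[48,12],[49,5],[50,0]]
[[6,10],[10,0],[33,6],[44,11],[48,12],[49,7],[50,0]]
[[6,10],[10,0],[33,6],[44,11],[48,12],[49,7],[50,0]]
[[6,10],[10,0],[17,10],[18,0],[33,6],[44,11],[48,12],[49,7],[50,0]]
[[6,10],[10,0],[17,10],[18,0],[27,5],[29,0],[33,6],[44,11],[48,12],[49,7],[50,0]]
[[6,10],[10,0],[17,10],[18,0],[27,5],[29,0],[33,6],[41,17],[48,12],[49,7],[50,0]]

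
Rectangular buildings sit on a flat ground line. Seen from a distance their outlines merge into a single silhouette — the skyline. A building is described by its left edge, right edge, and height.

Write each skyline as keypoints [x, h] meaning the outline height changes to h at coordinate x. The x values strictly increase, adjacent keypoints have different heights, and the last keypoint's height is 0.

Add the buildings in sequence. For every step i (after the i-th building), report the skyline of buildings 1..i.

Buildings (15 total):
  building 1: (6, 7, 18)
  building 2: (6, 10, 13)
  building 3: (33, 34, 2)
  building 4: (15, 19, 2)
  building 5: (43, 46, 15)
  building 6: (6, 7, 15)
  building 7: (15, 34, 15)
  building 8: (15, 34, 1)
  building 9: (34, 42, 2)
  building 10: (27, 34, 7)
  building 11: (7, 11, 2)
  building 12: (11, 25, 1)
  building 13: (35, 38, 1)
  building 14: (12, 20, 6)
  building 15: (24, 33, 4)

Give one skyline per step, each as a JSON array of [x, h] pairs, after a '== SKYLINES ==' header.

== SKYLINES ==
[[6,18],[7,0]]
[[6,18],[7,13],[10,0]]
[[6,18],[7,13],[10,0],[33,2],[34,0]]
[[6,18],[7,13],[10,0],[15,2],[19,0],[33,2],[34,0]]
[[6,18],[7,13],[10,0],[15,2],[19,0],[33,2],[34,0],[43,15],[46,0]]
[[6,18],[7,13],[10,0],[15,2],[19,0],[33,2],[34,0],[43,15],[46,0]]
[[6,18],[7,13],[10,0],[15,15],[34,0],[43,15],[46,0]]
[[6,18],[7,13],[10,0],[15,15],[34,0],[43,15],[46,0]]
[[6,18],[7,13],[10,0],[15,15],[34,2],[42,0],[43,15],[46,0]]
[[6,18],[7,13],[10,0],[15,15],[34,2],[42,0],[43,15],[46,0]]
[[6,18],[7,13],[10,2],[11,0],[15,15],[34,2],[42,0],[43,15],[46,0]]
[[6,18],[7,13],[10,2],[11,1],[15,15],[34,2],[42,0],[43,15],[46,0]]
[[6,18],[7,13],[10,2],[11,1],[15,15],[34,2],[42,0],[43,15],[46,0]]
[[6,18],[7,13],[10,2],[11,1],[12,6],[15,15],[34,2],[42,0],[43,15],[46,0]]
[[6,18],[7,13],[10,2],[11,1],[12,6],[15,15],[34,2],[42,0],[43,15],[46,0]]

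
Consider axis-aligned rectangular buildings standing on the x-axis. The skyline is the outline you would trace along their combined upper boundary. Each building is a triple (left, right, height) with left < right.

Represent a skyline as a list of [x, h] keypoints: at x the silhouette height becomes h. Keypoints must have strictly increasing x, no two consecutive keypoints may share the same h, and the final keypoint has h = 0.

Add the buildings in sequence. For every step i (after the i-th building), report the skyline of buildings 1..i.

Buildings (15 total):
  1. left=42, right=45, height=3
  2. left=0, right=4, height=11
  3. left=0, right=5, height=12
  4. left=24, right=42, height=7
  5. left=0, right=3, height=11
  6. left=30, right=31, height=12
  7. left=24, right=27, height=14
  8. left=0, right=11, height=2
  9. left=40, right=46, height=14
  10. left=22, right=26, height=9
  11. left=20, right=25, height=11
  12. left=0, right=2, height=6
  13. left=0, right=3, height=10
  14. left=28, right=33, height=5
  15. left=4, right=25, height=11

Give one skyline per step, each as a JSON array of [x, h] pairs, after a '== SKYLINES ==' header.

== SKYLINES ==
[[42,3],[45,0]]
[[0,11],[4,0],[42,3],[45,0]]
[[0,12],[5,0],[42,3],[45,0]]
[[0,12],[5,0],[24,7],[42,3],[45,0]]
[[0,12],[5,0],[24,7],[42,3],[45,0]]
[[0,12],[5,0],[24,7],[30,12],[31,7],[42,3],[45,0]]
[[0,12],[5,0],[24,14],[27,7],[30,12],[31,7],[42,3],[45,0]]
[[0,12],[5,2],[11,0],[24,14],[27,7],[30,12],[31,7],[42,3],[45,0]]
[[0,12],[5,2],[11,0],[24,14],[27,7],[30,12],[31,7],[40,14],[46,0]]
[[0,12],[5,2],[11,0],[22,9],[24,14],[27,7],[30,12],[31,7],[40,14],[46,0]]
[[0,12],[5,2],[11,0],[20,11],[24,14],[27,7],[30,12],[31,7],[40,14],[46,0]]
[[0,12],[5,2],[11,0],[20,11],[24,14],[27,7],[30,12],[31,7],[40,14],[46,0]]
[[0,12],[5,2],[11,0],[20,11],[24,14],[27,7],[30,12],[31,7],[40,14],[46,0]]
[[0,12],[5,2],[11,0],[20,11],[24,14],[27,7],[30,12],[31,7],[40,14],[46,0]]
[[0,12],[5,11],[24,14],[27,7],[30,12],[31,7],[40,14],[46,0]]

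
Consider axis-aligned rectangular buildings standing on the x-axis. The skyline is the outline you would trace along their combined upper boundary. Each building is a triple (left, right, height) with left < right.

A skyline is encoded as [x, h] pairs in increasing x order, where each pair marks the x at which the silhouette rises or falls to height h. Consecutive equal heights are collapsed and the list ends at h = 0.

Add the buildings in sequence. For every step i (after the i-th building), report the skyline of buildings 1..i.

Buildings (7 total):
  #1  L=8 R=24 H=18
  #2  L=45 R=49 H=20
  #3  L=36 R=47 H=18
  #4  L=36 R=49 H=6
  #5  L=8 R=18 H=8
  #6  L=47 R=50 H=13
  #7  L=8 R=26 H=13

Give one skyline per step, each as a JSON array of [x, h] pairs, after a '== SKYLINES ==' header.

== SKYLINES ==
[[8,18],[24,0]]
[[8,18],[24,0],[45,20],[49,0]]
[[8,18],[24,0],[36,18],[45,20],[49,0]]
[[8,18],[24,0],[36,18],[45,20],[49,0]]
[[8,18],[24,0],[36,18],[45,20],[49,0]]
[[8,18],[24,0],[36,18],[45,20],[49,13],[50,0]]
[[8,18],[24,13],[26,0],[36,18],[45,20],[49,13],[50,0]]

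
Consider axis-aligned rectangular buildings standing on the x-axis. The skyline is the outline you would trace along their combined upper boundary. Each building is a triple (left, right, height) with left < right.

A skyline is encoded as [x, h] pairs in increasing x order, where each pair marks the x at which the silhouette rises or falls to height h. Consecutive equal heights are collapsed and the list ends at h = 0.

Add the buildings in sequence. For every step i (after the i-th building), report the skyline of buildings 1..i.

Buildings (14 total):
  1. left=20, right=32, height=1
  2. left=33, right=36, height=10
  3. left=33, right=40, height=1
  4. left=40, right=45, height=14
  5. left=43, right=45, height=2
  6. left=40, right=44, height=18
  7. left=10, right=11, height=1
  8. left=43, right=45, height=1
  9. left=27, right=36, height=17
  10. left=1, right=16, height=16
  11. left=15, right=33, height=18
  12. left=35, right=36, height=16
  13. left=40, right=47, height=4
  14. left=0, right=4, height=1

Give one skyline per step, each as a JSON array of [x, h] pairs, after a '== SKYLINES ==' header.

== SKYLINES ==
[[20,1],[32,0]]
[[20,1],[32,0],[33,10],[36,0]]
[[20,1],[32,0],[33,10],[36,1],[40,0]]
[[20,1],[32,0],[33,10],[36,1],[40,14],[45,0]]
[[20,1],[32,0],[33,10],[36,1],[40,14],[45,0]]
[[20,1],[32,0],[33,10],[36,1],[40,18],[44,14],[45,0]]
[[10,1],[11,0],[20,1],[32,0],[33,10],[36,1],[40,18],[44,14],[45,0]]
[[10,1],[11,0],[20,1],[32,0],[33,10],[36,1],[40,18],[44,14],[45,0]]
[[10,1],[11,0],[20,1],[27,17],[36,1],[40,18],[44,14],[45,0]]
[[1,16],[16,0],[20,1],[27,17],[36,1],[40,18],[44,14],[45,0]]
[[1,16],[15,18],[33,17],[36,1],[40,18],[44,14],[45,0]]
[[1,16],[15,18],[33,17],[36,1],[40,18],[44,14],[45,0]]
[[1,16],[15,18],[33,17],[36,1],[40,18],[44,14],[45,4],[47,0]]
[[0,1],[1,16],[15,18],[33,17],[36,1],[40,18],[44,14],[45,4],[47,0]]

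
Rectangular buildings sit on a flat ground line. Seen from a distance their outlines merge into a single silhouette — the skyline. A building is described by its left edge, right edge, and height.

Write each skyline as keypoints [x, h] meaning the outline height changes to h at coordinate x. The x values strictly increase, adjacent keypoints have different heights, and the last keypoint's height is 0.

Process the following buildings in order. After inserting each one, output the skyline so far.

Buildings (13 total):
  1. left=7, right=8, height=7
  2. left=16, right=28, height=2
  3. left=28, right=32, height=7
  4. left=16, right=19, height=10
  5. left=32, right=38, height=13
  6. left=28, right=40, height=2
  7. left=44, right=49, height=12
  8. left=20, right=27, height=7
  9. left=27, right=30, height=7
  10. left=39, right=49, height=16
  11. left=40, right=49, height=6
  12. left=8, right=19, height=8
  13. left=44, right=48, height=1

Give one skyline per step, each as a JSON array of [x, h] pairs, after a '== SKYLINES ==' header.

== SKYLINES ==
[[7,7],[8,0]]
[[7,7],[8,0],[16,2],[28,0]]
[[7,7],[8,0],[16,2],[28,7],[32,0]]
[[7,7],[8,0],[16,10],[19,2],[28,7],[32,0]]
[[7,7],[8,0],[16,10],[19,2],[28,7],[32,13],[38,0]]
[[7,7],[8,0],[16,10],[19,2],[28,7],[32,13],[38,2],[40,0]]
[[7,7],[8,0],[16,10],[19,2],[28,7],[32,13],[38,2],[40,0],[44,12],[49,0]]
[[7,7],[8,0],[16,10],[19,2],[20,7],[27,2],[28,7],[32,13],[38,2],[40,0],[44,12],[49,0]]
[[7,7],[8,0],[16,10],[19,2],[20,7],[32,13],[38,2],[40,0],[44,12],[49,0]]
[[7,7],[8,0],[16,10],[19,2],[20,7],[32,13],[38,2],[39,16],[49,0]]
[[7,7],[8,0],[16,10],[19,2],[20,7],[32,13],[38,2],[39,16],[49,0]]
[[7,7],[8,8],[16,10],[19,2],[20,7],[32,13],[38,2],[39,16],[49,0]]
[[7,7],[8,8],[16,10],[19,2],[20,7],[32,13],[38,2],[39,16],[49,0]]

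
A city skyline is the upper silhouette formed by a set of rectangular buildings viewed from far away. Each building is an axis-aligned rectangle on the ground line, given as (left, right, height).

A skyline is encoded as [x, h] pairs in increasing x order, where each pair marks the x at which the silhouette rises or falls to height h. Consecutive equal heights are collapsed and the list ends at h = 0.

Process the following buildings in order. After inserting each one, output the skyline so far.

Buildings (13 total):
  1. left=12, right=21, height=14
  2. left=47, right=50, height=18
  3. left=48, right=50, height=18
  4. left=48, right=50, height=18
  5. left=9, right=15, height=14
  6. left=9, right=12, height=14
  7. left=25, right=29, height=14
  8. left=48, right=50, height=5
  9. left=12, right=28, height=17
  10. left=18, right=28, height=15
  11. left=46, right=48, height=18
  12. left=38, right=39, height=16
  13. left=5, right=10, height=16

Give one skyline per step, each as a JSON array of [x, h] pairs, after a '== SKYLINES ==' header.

== SKYLINES ==
[[12,14],[21,0]]
[[12,14],[21,0],[47,18],[50,0]]
[[12,14],[21,0],[47,18],[50,0]]
[[12,14],[21,0],[47,18],[50,0]]
[[9,14],[21,0],[47,18],[50,0]]
[[9,14],[21,0],[47,18],[50,0]]
[[9,14],[21,0],[25,14],[29,0],[47,18],[50,0]]
[[9,14],[21,0],[25,14],[29,0],[47,18],[50,0]]
[[9,14],[12,17],[28,14],[29,0],[47,18],[50,0]]
[[9,14],[12,17],[28,14],[29,0],[47,18],[50,0]]
[[9,14],[12,17],[28,14],[29,0],[46,18],[50,0]]
[[9,14],[12,17],[28,14],[29,0],[38,16],[39,0],[46,18],[50,0]]
[[5,16],[10,14],[12,17],[28,14],[29,0],[38,16],[39,0],[46,18],[50,0]]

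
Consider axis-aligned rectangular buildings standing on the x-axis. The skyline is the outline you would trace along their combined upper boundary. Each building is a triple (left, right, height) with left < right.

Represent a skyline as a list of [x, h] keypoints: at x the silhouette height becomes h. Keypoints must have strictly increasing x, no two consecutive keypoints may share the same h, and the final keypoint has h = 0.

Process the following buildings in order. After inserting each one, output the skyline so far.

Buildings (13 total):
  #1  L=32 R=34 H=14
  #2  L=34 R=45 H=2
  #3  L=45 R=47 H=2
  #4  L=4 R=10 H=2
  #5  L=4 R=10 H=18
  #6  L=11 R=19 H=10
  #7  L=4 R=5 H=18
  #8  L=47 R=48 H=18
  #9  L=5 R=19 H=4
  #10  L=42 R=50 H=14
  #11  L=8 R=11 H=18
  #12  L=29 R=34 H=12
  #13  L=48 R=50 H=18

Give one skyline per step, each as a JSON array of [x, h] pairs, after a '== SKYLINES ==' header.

== SKYLINES ==
[[32,14],[34,0]]
[[32,14],[34,2],[45,0]]
[[32,14],[34,2],[47,0]]
[[4,2],[10,0],[32,14],[34,2],[47,0]]
[[4,18],[10,0],[32,14],[34,2],[47,0]]
[[4,18],[10,0],[11,10],[19,0],[32,14],[34,2],[47,0]]
[[4,18],[10,0],[11,10],[19,0],[32,14],[34,2],[47,0]]
[[4,18],[10,0],[11,10],[19,0],[32,14],[34,2],[47,18],[48,0]]
[[4,18],[10,4],[11,10],[19,0],[32,14],[34,2],[47,18],[48,0]]
[[4,18],[10,4],[11,10],[19,0],[32,14],[34,2],[42,14],[47,18],[48,14],[50,0]]
[[4,18],[11,10],[19,0],[32,14],[34,2],[42,14],[47,18],[48,14],[50,0]]
[[4,18],[11,10],[19,0],[29,12],[32,14],[34,2],[42,14],[47,18],[48,14],[50,0]]
[[4,18],[11,10],[19,0],[29,12],[32,14],[34,2],[42,14],[47,18],[50,0]]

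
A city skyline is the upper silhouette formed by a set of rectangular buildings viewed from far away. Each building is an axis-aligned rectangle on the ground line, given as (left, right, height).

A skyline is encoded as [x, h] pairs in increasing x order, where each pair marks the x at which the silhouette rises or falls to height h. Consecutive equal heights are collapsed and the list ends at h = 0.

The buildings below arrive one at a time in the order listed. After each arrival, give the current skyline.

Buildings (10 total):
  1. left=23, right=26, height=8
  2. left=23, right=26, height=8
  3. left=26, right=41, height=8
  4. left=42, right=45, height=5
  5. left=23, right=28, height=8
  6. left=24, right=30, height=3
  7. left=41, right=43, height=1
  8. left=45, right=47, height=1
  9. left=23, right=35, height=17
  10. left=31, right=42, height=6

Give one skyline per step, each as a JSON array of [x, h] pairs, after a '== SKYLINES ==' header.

== SKYLINES ==
[[23,8],[26,0]]
[[23,8],[26,0]]
[[23,8],[41,0]]
[[23,8],[41,0],[42,5],[45,0]]
[[23,8],[41,0],[42,5],[45,0]]
[[23,8],[41,0],[42,5],[45,0]]
[[23,8],[41,1],[42,5],[45,0]]
[[23,8],[41,1],[42,5],[45,1],[47,0]]
[[23,17],[35,8],[41,1],[42,5],[45,1],[47,0]]
[[23,17],[35,8],[41,6],[42,5],[45,1],[47,0]]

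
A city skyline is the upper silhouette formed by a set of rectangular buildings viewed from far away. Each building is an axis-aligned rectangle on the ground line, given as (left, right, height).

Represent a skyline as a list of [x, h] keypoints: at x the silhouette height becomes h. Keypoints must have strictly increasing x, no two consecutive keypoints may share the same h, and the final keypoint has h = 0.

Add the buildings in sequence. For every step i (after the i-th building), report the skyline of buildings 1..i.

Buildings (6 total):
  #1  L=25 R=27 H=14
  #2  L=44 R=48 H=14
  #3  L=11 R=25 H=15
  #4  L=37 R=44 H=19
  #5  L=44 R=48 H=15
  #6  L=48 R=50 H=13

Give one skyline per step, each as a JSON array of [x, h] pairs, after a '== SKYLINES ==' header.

== SKYLINES ==
[[25,14],[27,0]]
[[25,14],[27,0],[44,14],[48,0]]
[[11,15],[25,14],[27,0],[44,14],[48,0]]
[[11,15],[25,14],[27,0],[37,19],[44,14],[48,0]]
[[11,15],[25,14],[27,0],[37,19],[44,15],[48,0]]
[[11,15],[25,14],[27,0],[37,19],[44,15],[48,13],[50,0]]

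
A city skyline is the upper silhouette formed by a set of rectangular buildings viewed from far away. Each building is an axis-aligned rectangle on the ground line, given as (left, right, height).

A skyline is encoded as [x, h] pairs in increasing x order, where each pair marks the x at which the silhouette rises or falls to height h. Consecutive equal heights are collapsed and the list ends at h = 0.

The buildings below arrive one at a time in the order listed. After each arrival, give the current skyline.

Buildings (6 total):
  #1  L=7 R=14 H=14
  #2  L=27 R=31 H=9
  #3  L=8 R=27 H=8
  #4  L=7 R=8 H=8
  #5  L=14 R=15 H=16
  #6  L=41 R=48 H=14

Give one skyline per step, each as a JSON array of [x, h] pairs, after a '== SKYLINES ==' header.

== SKYLINES ==
[[7,14],[14,0]]
[[7,14],[14,0],[27,9],[31,0]]
[[7,14],[14,8],[27,9],[31,0]]
[[7,14],[14,8],[27,9],[31,0]]
[[7,14],[14,16],[15,8],[27,9],[31,0]]
[[7,14],[14,16],[15,8],[27,9],[31,0],[41,14],[48,0]]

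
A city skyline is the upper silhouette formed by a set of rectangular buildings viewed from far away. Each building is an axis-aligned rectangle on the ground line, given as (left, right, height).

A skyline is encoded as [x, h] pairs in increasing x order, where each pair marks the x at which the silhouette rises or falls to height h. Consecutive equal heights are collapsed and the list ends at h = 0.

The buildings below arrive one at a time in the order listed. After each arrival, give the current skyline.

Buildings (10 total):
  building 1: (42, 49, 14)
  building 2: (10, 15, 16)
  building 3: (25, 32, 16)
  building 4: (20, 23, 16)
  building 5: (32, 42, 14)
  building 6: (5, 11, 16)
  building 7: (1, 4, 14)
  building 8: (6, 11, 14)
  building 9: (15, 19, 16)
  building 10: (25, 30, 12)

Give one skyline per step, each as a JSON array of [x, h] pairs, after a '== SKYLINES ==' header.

== SKYLINES ==
[[42,14],[49,0]]
[[10,16],[15,0],[42,14],[49,0]]
[[10,16],[15,0],[25,16],[32,0],[42,14],[49,0]]
[[10,16],[15,0],[20,16],[23,0],[25,16],[32,0],[42,14],[49,0]]
[[10,16],[15,0],[20,16],[23,0],[25,16],[32,14],[49,0]]
[[5,16],[15,0],[20,16],[23,0],[25,16],[32,14],[49,0]]
[[1,14],[4,0],[5,16],[15,0],[20,16],[23,0],[25,16],[32,14],[49,0]]
[[1,14],[4,0],[5,16],[15,0],[20,16],[23,0],[25,16],[32,14],[49,0]]
[[1,14],[4,0],[5,16],[19,0],[20,16],[23,0],[25,16],[32,14],[49,0]]
[[1,14],[4,0],[5,16],[19,0],[20,16],[23,0],[25,16],[32,14],[49,0]]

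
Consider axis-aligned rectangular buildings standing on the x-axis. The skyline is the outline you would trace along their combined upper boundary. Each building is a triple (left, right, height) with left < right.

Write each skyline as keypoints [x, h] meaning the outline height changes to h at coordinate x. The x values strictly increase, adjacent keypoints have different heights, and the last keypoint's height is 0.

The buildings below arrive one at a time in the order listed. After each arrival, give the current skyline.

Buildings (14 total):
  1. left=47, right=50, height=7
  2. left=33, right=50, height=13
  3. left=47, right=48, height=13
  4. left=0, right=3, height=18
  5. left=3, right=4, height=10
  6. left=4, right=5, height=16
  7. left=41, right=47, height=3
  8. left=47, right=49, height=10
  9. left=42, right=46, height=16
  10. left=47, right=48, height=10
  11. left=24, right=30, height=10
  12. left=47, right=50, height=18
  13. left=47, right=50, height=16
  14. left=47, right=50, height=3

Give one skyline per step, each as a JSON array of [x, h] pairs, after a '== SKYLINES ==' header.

== SKYLINES ==
[[47,7],[50,0]]
[[33,13],[50,0]]
[[33,13],[50,0]]
[[0,18],[3,0],[33,13],[50,0]]
[[0,18],[3,10],[4,0],[33,13],[50,0]]
[[0,18],[3,10],[4,16],[5,0],[33,13],[50,0]]
[[0,18],[3,10],[4,16],[5,0],[33,13],[50,0]]
[[0,18],[3,10],[4,16],[5,0],[33,13],[50,0]]
[[0,18],[3,10],[4,16],[5,0],[33,13],[42,16],[46,13],[50,0]]
[[0,18],[3,10],[4,16],[5,0],[33,13],[42,16],[46,13],[50,0]]
[[0,18],[3,10],[4,16],[5,0],[24,10],[30,0],[33,13],[42,16],[46,13],[50,0]]
[[0,18],[3,10],[4,16],[5,0],[24,10],[30,0],[33,13],[42,16],[46,13],[47,18],[50,0]]
[[0,18],[3,10],[4,16],[5,0],[24,10],[30,0],[33,13],[42,16],[46,13],[47,18],[50,0]]
[[0,18],[3,10],[4,16],[5,0],[24,10],[30,0],[33,13],[42,16],[46,13],[47,18],[50,0]]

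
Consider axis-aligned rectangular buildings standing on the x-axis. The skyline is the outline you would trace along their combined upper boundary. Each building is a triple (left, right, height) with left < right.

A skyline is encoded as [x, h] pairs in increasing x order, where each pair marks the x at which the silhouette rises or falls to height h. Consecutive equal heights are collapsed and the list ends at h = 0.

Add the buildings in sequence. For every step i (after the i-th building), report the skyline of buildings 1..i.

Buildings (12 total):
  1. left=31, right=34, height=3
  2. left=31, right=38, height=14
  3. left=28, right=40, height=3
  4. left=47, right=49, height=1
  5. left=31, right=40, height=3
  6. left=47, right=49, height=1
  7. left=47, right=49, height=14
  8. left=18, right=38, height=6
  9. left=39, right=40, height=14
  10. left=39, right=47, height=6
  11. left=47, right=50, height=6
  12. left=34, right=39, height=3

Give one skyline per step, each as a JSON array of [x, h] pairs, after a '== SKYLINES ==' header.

== SKYLINES ==
[[31,3],[34,0]]
[[31,14],[38,0]]
[[28,3],[31,14],[38,3],[40,0]]
[[28,3],[31,14],[38,3],[40,0],[47,1],[49,0]]
[[28,3],[31,14],[38,3],[40,0],[47,1],[49,0]]
[[28,3],[31,14],[38,3],[40,0],[47,1],[49,0]]
[[28,3],[31,14],[38,3],[40,0],[47,14],[49,0]]
[[18,6],[31,14],[38,3],[40,0],[47,14],[49,0]]
[[18,6],[31,14],[38,3],[39,14],[40,0],[47,14],[49,0]]
[[18,6],[31,14],[38,3],[39,14],[40,6],[47,14],[49,0]]
[[18,6],[31,14],[38,3],[39,14],[40,6],[47,14],[49,6],[50,0]]
[[18,6],[31,14],[38,3],[39,14],[40,6],[47,14],[49,6],[50,0]]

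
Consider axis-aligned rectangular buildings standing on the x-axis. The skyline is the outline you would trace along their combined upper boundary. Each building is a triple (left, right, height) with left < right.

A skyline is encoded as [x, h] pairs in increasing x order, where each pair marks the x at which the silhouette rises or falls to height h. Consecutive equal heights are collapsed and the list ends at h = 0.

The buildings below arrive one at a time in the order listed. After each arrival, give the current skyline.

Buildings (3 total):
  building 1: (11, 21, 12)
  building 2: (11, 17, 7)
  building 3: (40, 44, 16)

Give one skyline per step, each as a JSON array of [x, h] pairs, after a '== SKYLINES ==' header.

== SKYLINES ==
[[11,12],[21,0]]
[[11,12],[21,0]]
[[11,12],[21,0],[40,16],[44,0]]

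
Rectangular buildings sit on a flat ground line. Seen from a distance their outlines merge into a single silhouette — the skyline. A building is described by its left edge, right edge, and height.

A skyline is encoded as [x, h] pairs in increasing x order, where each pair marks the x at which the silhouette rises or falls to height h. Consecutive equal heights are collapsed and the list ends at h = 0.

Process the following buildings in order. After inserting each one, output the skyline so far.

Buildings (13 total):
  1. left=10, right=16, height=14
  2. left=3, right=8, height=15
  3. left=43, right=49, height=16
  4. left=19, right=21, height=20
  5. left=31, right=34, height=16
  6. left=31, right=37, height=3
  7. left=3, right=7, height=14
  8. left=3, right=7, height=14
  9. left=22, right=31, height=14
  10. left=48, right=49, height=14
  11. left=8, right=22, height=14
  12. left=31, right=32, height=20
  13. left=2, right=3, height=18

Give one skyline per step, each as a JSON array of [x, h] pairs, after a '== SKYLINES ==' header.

== SKYLINES ==
[[10,14],[16,0]]
[[3,15],[8,0],[10,14],[16,0]]
[[3,15],[8,0],[10,14],[16,0],[43,16],[49,0]]
[[3,15],[8,0],[10,14],[16,0],[19,20],[21,0],[43,16],[49,0]]
[[3,15],[8,0],[10,14],[16,0],[19,20],[21,0],[31,16],[34,0],[43,16],[49,0]]
[[3,15],[8,0],[10,14],[16,0],[19,20],[21,0],[31,16],[34,3],[37,0],[43,16],[49,0]]
[[3,15],[8,0],[10,14],[16,0],[19,20],[21,0],[31,16],[34,3],[37,0],[43,16],[49,0]]
[[3,15],[8,0],[10,14],[16,0],[19,20],[21,0],[31,16],[34,3],[37,0],[43,16],[49,0]]
[[3,15],[8,0],[10,14],[16,0],[19,20],[21,0],[22,14],[31,16],[34,3],[37,0],[43,16],[49,0]]
[[3,15],[8,0],[10,14],[16,0],[19,20],[21,0],[22,14],[31,16],[34,3],[37,0],[43,16],[49,0]]
[[3,15],[8,14],[19,20],[21,14],[31,16],[34,3],[37,0],[43,16],[49,0]]
[[3,15],[8,14],[19,20],[21,14],[31,20],[32,16],[34,3],[37,0],[43,16],[49,0]]
[[2,18],[3,15],[8,14],[19,20],[21,14],[31,20],[32,16],[34,3],[37,0],[43,16],[49,0]]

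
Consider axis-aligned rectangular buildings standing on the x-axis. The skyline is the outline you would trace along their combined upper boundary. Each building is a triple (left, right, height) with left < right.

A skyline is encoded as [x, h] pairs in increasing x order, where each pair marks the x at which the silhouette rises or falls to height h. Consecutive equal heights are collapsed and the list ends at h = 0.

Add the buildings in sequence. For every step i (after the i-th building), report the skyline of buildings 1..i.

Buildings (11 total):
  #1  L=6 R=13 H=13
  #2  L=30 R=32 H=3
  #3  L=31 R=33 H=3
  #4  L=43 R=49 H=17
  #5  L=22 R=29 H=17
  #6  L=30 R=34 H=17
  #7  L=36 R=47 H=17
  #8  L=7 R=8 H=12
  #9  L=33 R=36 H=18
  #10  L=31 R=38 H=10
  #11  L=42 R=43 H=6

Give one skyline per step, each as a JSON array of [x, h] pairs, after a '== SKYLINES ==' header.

== SKYLINES ==
[[6,13],[13,0]]
[[6,13],[13,0],[30,3],[32,0]]
[[6,13],[13,0],[30,3],[33,0]]
[[6,13],[13,0],[30,3],[33,0],[43,17],[49,0]]
[[6,13],[13,0],[22,17],[29,0],[30,3],[33,0],[43,17],[49,0]]
[[6,13],[13,0],[22,17],[29,0],[30,17],[34,0],[43,17],[49,0]]
[[6,13],[13,0],[22,17],[29,0],[30,17],[34,0],[36,17],[49,0]]
[[6,13],[13,0],[22,17],[29,0],[30,17],[34,0],[36,17],[49,0]]
[[6,13],[13,0],[22,17],[29,0],[30,17],[33,18],[36,17],[49,0]]
[[6,13],[13,0],[22,17],[29,0],[30,17],[33,18],[36,17],[49,0]]
[[6,13],[13,0],[22,17],[29,0],[30,17],[33,18],[36,17],[49,0]]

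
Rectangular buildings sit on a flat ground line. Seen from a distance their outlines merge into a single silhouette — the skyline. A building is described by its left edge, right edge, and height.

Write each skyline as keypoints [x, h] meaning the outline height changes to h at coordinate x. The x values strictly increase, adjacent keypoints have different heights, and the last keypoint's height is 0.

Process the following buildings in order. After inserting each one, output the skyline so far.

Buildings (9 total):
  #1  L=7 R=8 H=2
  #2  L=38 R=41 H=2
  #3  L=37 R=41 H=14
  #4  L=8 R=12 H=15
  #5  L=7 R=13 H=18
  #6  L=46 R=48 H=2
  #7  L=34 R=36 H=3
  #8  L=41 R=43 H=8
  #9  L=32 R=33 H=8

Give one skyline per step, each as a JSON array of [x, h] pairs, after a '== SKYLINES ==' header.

== SKYLINES ==
[[7,2],[8,0]]
[[7,2],[8,0],[38,2],[41,0]]
[[7,2],[8,0],[37,14],[41,0]]
[[7,2],[8,15],[12,0],[37,14],[41,0]]
[[7,18],[13,0],[37,14],[41,0]]
[[7,18],[13,0],[37,14],[41,0],[46,2],[48,0]]
[[7,18],[13,0],[34,3],[36,0],[37,14],[41,0],[46,2],[48,0]]
[[7,18],[13,0],[34,3],[36,0],[37,14],[41,8],[43,0],[46,2],[48,0]]
[[7,18],[13,0],[32,8],[33,0],[34,3],[36,0],[37,14],[41,8],[43,0],[46,2],[48,0]]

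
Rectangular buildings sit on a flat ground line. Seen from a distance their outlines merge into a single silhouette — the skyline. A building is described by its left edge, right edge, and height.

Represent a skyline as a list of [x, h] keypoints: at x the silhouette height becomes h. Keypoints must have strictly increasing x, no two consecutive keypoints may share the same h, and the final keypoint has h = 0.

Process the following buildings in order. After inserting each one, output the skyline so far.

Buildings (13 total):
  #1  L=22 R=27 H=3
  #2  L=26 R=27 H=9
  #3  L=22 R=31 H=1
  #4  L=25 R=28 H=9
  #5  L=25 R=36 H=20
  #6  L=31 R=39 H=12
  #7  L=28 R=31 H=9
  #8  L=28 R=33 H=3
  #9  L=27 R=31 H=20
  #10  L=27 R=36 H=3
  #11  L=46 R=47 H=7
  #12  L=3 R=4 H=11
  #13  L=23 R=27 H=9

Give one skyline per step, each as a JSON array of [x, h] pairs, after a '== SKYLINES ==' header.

== SKYLINES ==
[[22,3],[27,0]]
[[22,3],[26,9],[27,0]]
[[22,3],[26,9],[27,1],[31,0]]
[[22,3],[25,9],[28,1],[31,0]]
[[22,3],[25,20],[36,0]]
[[22,3],[25,20],[36,12],[39,0]]
[[22,3],[25,20],[36,12],[39,0]]
[[22,3],[25,20],[36,12],[39,0]]
[[22,3],[25,20],[36,12],[39,0]]
[[22,3],[25,20],[36,12],[39,0]]
[[22,3],[25,20],[36,12],[39,0],[46,7],[47,0]]
[[3,11],[4,0],[22,3],[25,20],[36,12],[39,0],[46,7],[47,0]]
[[3,11],[4,0],[22,3],[23,9],[25,20],[36,12],[39,0],[46,7],[47,0]]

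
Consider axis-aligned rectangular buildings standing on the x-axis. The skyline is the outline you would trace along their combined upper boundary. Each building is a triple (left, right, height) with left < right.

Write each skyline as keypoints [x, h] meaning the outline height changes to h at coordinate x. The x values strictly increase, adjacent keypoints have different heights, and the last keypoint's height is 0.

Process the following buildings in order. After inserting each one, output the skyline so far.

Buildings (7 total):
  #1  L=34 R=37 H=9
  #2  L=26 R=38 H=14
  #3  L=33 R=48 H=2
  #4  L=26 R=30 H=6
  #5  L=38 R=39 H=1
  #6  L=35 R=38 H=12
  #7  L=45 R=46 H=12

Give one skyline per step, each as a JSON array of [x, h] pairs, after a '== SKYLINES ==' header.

== SKYLINES ==
[[34,9],[37,0]]
[[26,14],[38,0]]
[[26,14],[38,2],[48,0]]
[[26,14],[38,2],[48,0]]
[[26,14],[38,2],[48,0]]
[[26,14],[38,2],[48,0]]
[[26,14],[38,2],[45,12],[46,2],[48,0]]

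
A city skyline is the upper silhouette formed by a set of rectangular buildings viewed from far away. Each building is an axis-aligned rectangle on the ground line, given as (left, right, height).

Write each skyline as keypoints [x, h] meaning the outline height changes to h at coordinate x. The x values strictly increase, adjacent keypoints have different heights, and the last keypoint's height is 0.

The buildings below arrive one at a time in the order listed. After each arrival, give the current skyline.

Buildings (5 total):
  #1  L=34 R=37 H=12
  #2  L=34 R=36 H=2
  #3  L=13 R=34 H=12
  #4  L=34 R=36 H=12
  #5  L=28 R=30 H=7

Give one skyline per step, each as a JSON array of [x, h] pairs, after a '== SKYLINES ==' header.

== SKYLINES ==
[[34,12],[37,0]]
[[34,12],[37,0]]
[[13,12],[37,0]]
[[13,12],[37,0]]
[[13,12],[37,0]]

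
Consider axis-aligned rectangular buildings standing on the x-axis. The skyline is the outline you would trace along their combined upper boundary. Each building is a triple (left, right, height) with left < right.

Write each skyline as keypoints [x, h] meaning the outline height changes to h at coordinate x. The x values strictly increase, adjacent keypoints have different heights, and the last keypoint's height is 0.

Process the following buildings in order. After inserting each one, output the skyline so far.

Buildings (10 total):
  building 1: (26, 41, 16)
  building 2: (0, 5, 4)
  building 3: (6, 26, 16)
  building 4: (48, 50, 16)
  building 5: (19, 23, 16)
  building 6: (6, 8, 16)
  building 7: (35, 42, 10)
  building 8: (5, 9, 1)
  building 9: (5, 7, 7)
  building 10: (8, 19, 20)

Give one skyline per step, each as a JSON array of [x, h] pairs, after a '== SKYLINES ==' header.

== SKYLINES ==
[[26,16],[41,0]]
[[0,4],[5,0],[26,16],[41,0]]
[[0,4],[5,0],[6,16],[41,0]]
[[0,4],[5,0],[6,16],[41,0],[48,16],[50,0]]
[[0,4],[5,0],[6,16],[41,0],[48,16],[50,0]]
[[0,4],[5,0],[6,16],[41,0],[48,16],[50,0]]
[[0,4],[5,0],[6,16],[41,10],[42,0],[48,16],[50,0]]
[[0,4],[5,1],[6,16],[41,10],[42,0],[48,16],[50,0]]
[[0,4],[5,7],[6,16],[41,10],[42,0],[48,16],[50,0]]
[[0,4],[5,7],[6,16],[8,20],[19,16],[41,10],[42,0],[48,16],[50,0]]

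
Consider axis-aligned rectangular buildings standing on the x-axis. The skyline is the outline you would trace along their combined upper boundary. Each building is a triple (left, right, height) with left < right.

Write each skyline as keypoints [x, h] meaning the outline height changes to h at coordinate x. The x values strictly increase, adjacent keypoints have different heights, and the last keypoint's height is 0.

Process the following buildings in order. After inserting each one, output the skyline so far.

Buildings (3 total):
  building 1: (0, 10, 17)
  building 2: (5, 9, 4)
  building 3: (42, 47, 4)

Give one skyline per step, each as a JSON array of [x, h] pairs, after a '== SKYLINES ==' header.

== SKYLINES ==
[[0,17],[10,0]]
[[0,17],[10,0]]
[[0,17],[10,0],[42,4],[47,0]]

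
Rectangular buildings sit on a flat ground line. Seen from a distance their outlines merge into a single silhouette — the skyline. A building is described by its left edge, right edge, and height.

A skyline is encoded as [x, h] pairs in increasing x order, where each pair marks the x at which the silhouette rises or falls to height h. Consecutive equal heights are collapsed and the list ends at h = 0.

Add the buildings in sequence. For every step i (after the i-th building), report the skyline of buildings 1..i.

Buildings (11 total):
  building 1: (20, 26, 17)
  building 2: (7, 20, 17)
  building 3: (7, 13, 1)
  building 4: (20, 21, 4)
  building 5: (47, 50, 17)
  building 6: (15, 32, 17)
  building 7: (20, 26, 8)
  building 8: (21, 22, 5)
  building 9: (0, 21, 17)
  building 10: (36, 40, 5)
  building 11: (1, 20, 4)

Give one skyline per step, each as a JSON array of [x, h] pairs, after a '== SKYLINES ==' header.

== SKYLINES ==
[[20,17],[26,0]]
[[7,17],[26,0]]
[[7,17],[26,0]]
[[7,17],[26,0]]
[[7,17],[26,0],[47,17],[50,0]]
[[7,17],[32,0],[47,17],[50,0]]
[[7,17],[32,0],[47,17],[50,0]]
[[7,17],[32,0],[47,17],[50,0]]
[[0,17],[32,0],[47,17],[50,0]]
[[0,17],[32,0],[36,5],[40,0],[47,17],[50,0]]
[[0,17],[32,0],[36,5],[40,0],[47,17],[50,0]]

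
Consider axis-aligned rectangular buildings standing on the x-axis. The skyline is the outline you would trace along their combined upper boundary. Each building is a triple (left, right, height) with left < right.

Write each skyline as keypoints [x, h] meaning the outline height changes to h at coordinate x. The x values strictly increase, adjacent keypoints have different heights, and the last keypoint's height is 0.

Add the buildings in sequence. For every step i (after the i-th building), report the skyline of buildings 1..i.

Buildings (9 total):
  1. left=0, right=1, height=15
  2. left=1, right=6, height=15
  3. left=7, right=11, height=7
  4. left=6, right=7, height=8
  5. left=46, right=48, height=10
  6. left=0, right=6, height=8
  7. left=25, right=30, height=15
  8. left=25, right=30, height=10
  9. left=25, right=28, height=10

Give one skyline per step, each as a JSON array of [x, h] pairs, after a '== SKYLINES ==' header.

== SKYLINES ==
[[0,15],[1,0]]
[[0,15],[6,0]]
[[0,15],[6,0],[7,7],[11,0]]
[[0,15],[6,8],[7,7],[11,0]]
[[0,15],[6,8],[7,7],[11,0],[46,10],[48,0]]
[[0,15],[6,8],[7,7],[11,0],[46,10],[48,0]]
[[0,15],[6,8],[7,7],[11,0],[25,15],[30,0],[46,10],[48,0]]
[[0,15],[6,8],[7,7],[11,0],[25,15],[30,0],[46,10],[48,0]]
[[0,15],[6,8],[7,7],[11,0],[25,15],[30,0],[46,10],[48,0]]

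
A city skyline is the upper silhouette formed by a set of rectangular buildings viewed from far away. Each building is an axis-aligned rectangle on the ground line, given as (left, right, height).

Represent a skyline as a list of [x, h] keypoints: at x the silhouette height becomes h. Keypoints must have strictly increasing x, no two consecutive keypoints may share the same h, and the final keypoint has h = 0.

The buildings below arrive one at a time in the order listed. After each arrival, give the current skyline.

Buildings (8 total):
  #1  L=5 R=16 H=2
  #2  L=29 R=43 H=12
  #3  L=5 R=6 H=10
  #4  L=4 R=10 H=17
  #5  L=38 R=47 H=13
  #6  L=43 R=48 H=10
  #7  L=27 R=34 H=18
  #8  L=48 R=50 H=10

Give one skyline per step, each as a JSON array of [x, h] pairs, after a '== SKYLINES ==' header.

== SKYLINES ==
[[5,2],[16,0]]
[[5,2],[16,0],[29,12],[43,0]]
[[5,10],[6,2],[16,0],[29,12],[43,0]]
[[4,17],[10,2],[16,0],[29,12],[43,0]]
[[4,17],[10,2],[16,0],[29,12],[38,13],[47,0]]
[[4,17],[10,2],[16,0],[29,12],[38,13],[47,10],[48,0]]
[[4,17],[10,2],[16,0],[27,18],[34,12],[38,13],[47,10],[48,0]]
[[4,17],[10,2],[16,0],[27,18],[34,12],[38,13],[47,10],[50,0]]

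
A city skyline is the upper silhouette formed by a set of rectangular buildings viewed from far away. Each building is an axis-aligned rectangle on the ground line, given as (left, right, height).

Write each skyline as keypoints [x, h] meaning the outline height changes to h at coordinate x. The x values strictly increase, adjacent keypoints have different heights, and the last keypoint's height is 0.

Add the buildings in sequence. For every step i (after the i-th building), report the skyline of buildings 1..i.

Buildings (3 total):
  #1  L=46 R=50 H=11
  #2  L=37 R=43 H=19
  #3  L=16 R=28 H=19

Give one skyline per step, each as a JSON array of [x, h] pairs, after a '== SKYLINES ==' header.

== SKYLINES ==
[[46,11],[50,0]]
[[37,19],[43,0],[46,11],[50,0]]
[[16,19],[28,0],[37,19],[43,0],[46,11],[50,0]]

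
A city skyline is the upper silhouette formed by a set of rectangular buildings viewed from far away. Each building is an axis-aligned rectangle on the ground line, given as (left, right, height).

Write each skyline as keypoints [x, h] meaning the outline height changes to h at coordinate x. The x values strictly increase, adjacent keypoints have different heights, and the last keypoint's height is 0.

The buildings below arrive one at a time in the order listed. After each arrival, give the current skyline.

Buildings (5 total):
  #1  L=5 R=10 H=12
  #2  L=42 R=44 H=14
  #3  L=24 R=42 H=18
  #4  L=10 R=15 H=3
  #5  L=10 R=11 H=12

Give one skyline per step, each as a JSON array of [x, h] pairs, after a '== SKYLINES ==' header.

== SKYLINES ==
[[5,12],[10,0]]
[[5,12],[10,0],[42,14],[44,0]]
[[5,12],[10,0],[24,18],[42,14],[44,0]]
[[5,12],[10,3],[15,0],[24,18],[42,14],[44,0]]
[[5,12],[11,3],[15,0],[24,18],[42,14],[44,0]]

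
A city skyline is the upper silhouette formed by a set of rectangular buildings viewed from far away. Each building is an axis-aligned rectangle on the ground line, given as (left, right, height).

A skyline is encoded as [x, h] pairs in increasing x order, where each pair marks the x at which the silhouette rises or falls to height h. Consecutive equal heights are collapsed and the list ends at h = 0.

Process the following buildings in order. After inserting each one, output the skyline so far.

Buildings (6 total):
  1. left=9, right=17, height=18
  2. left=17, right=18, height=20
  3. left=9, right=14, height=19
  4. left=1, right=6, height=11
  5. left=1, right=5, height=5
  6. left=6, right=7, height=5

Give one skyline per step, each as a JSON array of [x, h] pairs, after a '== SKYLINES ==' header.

== SKYLINES ==
[[9,18],[17,0]]
[[9,18],[17,20],[18,0]]
[[9,19],[14,18],[17,20],[18,0]]
[[1,11],[6,0],[9,19],[14,18],[17,20],[18,0]]
[[1,11],[6,0],[9,19],[14,18],[17,20],[18,0]]
[[1,11],[6,5],[7,0],[9,19],[14,18],[17,20],[18,0]]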